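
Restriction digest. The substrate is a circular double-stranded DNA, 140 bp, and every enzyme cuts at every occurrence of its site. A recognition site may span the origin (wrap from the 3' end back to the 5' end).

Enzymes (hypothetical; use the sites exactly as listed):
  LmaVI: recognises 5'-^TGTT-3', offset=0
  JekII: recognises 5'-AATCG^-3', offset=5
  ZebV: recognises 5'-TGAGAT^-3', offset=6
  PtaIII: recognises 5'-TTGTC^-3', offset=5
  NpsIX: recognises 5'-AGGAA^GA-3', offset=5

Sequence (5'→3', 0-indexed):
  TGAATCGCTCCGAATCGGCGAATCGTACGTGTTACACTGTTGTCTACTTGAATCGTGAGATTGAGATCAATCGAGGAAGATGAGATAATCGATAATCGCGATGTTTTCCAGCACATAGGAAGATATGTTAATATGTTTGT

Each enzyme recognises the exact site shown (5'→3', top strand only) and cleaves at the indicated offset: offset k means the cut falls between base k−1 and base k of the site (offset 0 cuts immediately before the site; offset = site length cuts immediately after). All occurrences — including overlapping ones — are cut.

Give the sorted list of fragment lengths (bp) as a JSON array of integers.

Per-enzyme occurrences:
  LmaVI TGTT/0: at [29, 37, 101, 125, 133, 137] ⇒ [29, 37, 101, 125, 133, 137]
  JekII AATCG/5: at [2, 12, 20, 50, 68, 86, 93] ⇒ [7, 17, 25, 55, 73, 91, 98]
  ZebV TGAGAT/6: at [55, 61, 80] ⇒ [61, 67, 86]
  PtaIII TTGTC/5: at [39] ⇒ [44]
  NpsIX AGGAAGA/5: at [73, 116] ⇒ [78, 121]

All cut coordinates (distinct, sorted): [7, 17, 25, 29, 37, 44, 55, 61, 67, 73, 78, 86, 91, 98, 101, 121, 125, 133, 137]

Fragments:
  7→17: 10 bp
  17→25: 8 bp
  25→29: 4 bp
  29→37: 8 bp
  37→44: 7 bp
  44→55: 11 bp
  55→61: 6 bp
  61→67: 6 bp
  67→73: 6 bp
  73→78: 5 bp
  78→86: 8 bp
  86→91: 5 bp
  91→98: 7 bp
  98→101: 3 bp
  101→121: 20 bp
  121→125: 4 bp
  125→133: 8 bp
  133→137: 4 bp
  137→7 (wrap): 140-137+7 = 10 bp

[3,4,4,4,5,5,6,6,6,7,7,8,8,8,8,10,10,11,20]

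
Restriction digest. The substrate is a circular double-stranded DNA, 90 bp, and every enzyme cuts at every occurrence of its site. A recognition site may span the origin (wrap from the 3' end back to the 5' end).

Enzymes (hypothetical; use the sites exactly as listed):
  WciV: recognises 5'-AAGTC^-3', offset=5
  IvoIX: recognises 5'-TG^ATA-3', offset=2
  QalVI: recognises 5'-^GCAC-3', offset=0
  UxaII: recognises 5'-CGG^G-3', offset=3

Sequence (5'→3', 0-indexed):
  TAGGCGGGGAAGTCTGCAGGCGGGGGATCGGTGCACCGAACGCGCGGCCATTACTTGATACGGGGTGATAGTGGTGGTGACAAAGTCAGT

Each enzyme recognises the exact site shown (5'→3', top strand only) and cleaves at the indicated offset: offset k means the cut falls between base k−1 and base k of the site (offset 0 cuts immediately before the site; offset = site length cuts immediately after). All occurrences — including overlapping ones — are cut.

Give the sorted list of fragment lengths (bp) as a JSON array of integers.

Per-enzyme occurrences:
  WciV AAGTC/5: at [9, 82] ⇒ [14, 87]
  IvoIX TGATA/2: at [55, 65] ⇒ [57, 67]
  QalVI GCAC/0: at [32] ⇒ [32]
  UxaII CGGG/3: at [4, 20, 60] ⇒ [7, 23, 63]

Pooled cuts: [7, 14, 23, 32, 57, 63, 67, 87]

Fragments:
  7→14: 7 bp
  14→23: 9 bp
  23→32: 9 bp
  32→57: 25 bp
  57→63: 6 bp
  63→67: 4 bp
  67→87: 20 bp
  87→7 (wrap): 90-87+7 = 10 bp

[4,6,7,9,9,10,20,25]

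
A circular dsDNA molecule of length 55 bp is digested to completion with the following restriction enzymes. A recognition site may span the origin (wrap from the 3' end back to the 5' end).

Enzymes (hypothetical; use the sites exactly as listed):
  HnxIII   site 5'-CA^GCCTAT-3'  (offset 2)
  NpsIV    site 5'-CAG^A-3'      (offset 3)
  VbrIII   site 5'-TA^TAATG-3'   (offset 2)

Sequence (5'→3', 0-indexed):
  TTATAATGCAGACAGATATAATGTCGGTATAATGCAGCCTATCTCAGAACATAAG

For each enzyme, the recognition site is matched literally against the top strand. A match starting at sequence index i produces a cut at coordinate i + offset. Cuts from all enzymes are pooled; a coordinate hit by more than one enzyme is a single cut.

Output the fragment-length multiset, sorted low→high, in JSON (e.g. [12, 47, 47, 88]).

[3,4,7,8,11,11,11]

Scan for sites:
  HnxIII (CAGCCTAT, off=2): starts [34] → cuts [36]
  NpsIV (CAGA, off=3): starts [8, 12, 44] → cuts [11, 15, 47]
  VbrIII (TATAATG, off=2): starts [1, 16, 27] → cuts [3, 18, 29]

All cut coordinates (distinct, sorted): [3, 11, 15, 18, 29, 36, 47]

Fragments:
  3→11: 8 bp
  11→15: 4 bp
  15→18: 3 bp
  18→29: 11 bp
  29→36: 7 bp
  36→47: 11 bp
  47→3 (wrap): 55-47+3 = 11 bp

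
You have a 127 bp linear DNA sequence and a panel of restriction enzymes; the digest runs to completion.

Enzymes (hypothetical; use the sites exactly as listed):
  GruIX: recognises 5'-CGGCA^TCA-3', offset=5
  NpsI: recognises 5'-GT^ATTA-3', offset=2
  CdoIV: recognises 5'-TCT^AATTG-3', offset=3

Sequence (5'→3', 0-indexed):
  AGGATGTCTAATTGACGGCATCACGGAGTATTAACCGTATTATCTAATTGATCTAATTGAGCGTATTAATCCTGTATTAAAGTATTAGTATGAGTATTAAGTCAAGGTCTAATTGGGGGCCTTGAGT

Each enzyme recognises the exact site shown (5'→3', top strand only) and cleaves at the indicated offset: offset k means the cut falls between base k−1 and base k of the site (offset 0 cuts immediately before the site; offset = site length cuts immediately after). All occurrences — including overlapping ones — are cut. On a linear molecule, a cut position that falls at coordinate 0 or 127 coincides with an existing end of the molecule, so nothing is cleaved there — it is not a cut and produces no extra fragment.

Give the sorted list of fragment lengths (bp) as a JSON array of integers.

Per-enzyme occurrences:
  GruIX (CGGCATCA, off=5): starts [15] → cuts [20]
  NpsI (GTATTA, off=2): starts [27, 36, 62, 73, 81, 93] → cuts [29, 38, 64, 75, 83, 95]
  CdoIV (TCTAATTG, off=3): starts [6, 42, 51, 107] → cuts [9, 45, 54, 110]

Pooled cuts: [9, 20, 29, 38, 45, 54, 64, 75, 83, 95, 110]

Fragments:
  [0,9): 9 bp
  [9,20): 11 bp
  [20,29): 9 bp
  [29,38): 9 bp
  [38,45): 7 bp
  [45,54): 9 bp
  [54,64): 10 bp
  [64,75): 11 bp
  [75,83): 8 bp
  [83,95): 12 bp
  [95,110): 15 bp
  [110,127): 17 bp

[7,8,9,9,9,9,10,11,11,12,15,17]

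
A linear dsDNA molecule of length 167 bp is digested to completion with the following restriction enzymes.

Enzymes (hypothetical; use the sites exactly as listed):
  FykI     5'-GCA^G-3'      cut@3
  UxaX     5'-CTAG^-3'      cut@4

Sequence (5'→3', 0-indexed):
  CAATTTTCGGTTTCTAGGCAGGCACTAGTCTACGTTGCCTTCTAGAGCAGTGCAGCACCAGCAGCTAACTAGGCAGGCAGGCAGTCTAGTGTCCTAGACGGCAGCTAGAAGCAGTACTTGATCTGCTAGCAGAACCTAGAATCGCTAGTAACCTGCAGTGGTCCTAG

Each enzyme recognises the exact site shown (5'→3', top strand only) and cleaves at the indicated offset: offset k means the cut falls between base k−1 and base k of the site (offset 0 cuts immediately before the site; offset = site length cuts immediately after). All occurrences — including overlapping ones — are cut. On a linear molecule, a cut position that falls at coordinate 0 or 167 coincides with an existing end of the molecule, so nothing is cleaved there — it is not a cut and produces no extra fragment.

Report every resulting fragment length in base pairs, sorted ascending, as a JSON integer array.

[2,3,3,4,4,4,5,5,5,6,6,8,8,8,9,9,9,9,10,16,17,17]

Per-enzyme occurrences:
  FykI (GCAG, off=3): starts [17, 46, 51, 60, 72, 76, 80, 100, 110, 128, 154] → cuts [20, 49, 54, 63, 75, 79, 83, 103, 113, 131, 157]
  UxaX (CTAG, off=4): starts [13, 24, 41, 68, 85, 93, 104, 125, 135, 144, 163] → cuts [17, 28, 45, 72, 89, 97, 108, 129, 139, 148] (position 167 is a terminus of the linear molecule — no cut)

All cut coordinates (distinct, sorted): [17, 20, 28, 45, 49, 54, 63, 72, 75, 79, 83, 89, 97, 103, 108, 113, 129, 131, 139, 148, 157]

Fragments:
  [0,17): 17 bp
  [17,20): 3 bp
  [20,28): 8 bp
  [28,45): 17 bp
  [45,49): 4 bp
  [49,54): 5 bp
  [54,63): 9 bp
  [63,72): 9 bp
  [72,75): 3 bp
  [75,79): 4 bp
  [79,83): 4 bp
  [83,89): 6 bp
  [89,97): 8 bp
  [97,103): 6 bp
  [103,108): 5 bp
  [108,113): 5 bp
  [113,129): 16 bp
  [129,131): 2 bp
  [131,139): 8 bp
  [139,148): 9 bp
  [148,157): 9 bp
  [157,167): 10 bp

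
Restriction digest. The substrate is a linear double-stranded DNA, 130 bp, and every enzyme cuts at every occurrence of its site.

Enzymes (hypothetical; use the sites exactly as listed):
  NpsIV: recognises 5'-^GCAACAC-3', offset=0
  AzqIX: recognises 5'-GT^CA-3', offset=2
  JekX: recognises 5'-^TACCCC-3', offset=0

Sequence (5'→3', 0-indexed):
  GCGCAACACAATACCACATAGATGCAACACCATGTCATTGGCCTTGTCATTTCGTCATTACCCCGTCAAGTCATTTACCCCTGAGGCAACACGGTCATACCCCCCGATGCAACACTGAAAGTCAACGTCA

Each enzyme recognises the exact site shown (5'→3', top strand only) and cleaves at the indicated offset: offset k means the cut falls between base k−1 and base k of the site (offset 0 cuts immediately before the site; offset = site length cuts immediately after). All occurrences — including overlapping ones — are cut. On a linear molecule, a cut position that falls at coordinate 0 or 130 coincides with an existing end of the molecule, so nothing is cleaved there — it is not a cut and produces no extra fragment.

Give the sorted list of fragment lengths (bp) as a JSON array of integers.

Per-enzyme occurrences:
  NpsIV GCAACAC/0: at [2, 23, 85, 108] ⇒ [2, 23, 85, 108]
  AzqIX GTCA/2: at [33, 45, 53, 64, 69, 93, 120, 126] ⇒ [35, 47, 55, 66, 71, 95, 122, 128]
  JekX TACCCC/0: at [58, 75, 97] ⇒ [58, 75, 97]

All cut coordinates (distinct, sorted): [2, 23, 35, 47, 55, 58, 66, 71, 75, 85, 95, 97, 108, 122, 128]

Fragments:
  [0,2): 2 bp
  [2,23): 21 bp
  [23,35): 12 bp
  [35,47): 12 bp
  [47,55): 8 bp
  [55,58): 3 bp
  [58,66): 8 bp
  [66,71): 5 bp
  [71,75): 4 bp
  [75,85): 10 bp
  [85,95): 10 bp
  [95,97): 2 bp
  [97,108): 11 bp
  [108,122): 14 bp
  [122,128): 6 bp
  [128,130): 2 bp

[2,2,2,3,4,5,6,8,8,10,10,11,12,12,14,21]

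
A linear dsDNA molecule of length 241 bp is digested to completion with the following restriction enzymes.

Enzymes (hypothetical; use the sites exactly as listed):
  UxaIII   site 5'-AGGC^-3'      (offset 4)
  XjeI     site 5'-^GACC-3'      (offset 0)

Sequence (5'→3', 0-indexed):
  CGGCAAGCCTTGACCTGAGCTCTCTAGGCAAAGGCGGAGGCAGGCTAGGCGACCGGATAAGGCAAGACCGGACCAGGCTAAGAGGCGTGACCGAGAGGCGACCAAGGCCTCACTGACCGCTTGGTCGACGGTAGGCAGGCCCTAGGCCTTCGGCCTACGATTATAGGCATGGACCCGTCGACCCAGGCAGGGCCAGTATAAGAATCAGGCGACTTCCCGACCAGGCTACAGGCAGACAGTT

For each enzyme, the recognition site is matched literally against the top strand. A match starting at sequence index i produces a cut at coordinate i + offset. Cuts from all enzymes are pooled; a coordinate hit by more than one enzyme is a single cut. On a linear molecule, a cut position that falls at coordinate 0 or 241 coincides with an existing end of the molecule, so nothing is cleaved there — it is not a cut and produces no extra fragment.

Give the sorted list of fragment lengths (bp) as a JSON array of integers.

Site scan:
  UxaIII (AGGC, off=4): starts [25, 31, 37, 41, 46, 59, 74, 82, 95, 104, 132, 136, 143, 164, 184, 206, 222, 229] → cuts [29, 35, 41, 45, 50, 63, 78, 86, 99, 108, 136, 140, 147, 168, 188, 210, 226, 233]
  XjeI (GACC, off=0): starts [11, 50, 65, 70, 88, 99, 114, 171, 179, 218] → cuts [11, 50, 65, 70, 88, 99, 114, 171, 179, 218]

All cut coordinates (distinct, sorted): [11, 29, 35, 41, 45, 50, 63, 65, 70, 78, 86, 88, 99, 108, 114, 136, 140, 147, 168, 171, 179, 188, 210, 218, 226, 233]

Fragments:
  [0,11): 11 bp
  [11,29): 18 bp
  [29,35): 6 bp
  [35,41): 6 bp
  [41,45): 4 bp
  [45,50): 5 bp
  [50,63): 13 bp
  [63,65): 2 bp
  [65,70): 5 bp
  [70,78): 8 bp
  [78,86): 8 bp
  [86,88): 2 bp
  [88,99): 11 bp
  [99,108): 9 bp
  [108,114): 6 bp
  [114,136): 22 bp
  [136,140): 4 bp
  [140,147): 7 bp
  [147,168): 21 bp
  [168,171): 3 bp
  [171,179): 8 bp
  [179,188): 9 bp
  [188,210): 22 bp
  [210,218): 8 bp
  [218,226): 8 bp
  [226,233): 7 bp
  [233,241): 8 bp

[2,2,3,4,4,5,5,6,6,6,7,7,8,8,8,8,8,8,9,9,11,11,13,18,21,22,22]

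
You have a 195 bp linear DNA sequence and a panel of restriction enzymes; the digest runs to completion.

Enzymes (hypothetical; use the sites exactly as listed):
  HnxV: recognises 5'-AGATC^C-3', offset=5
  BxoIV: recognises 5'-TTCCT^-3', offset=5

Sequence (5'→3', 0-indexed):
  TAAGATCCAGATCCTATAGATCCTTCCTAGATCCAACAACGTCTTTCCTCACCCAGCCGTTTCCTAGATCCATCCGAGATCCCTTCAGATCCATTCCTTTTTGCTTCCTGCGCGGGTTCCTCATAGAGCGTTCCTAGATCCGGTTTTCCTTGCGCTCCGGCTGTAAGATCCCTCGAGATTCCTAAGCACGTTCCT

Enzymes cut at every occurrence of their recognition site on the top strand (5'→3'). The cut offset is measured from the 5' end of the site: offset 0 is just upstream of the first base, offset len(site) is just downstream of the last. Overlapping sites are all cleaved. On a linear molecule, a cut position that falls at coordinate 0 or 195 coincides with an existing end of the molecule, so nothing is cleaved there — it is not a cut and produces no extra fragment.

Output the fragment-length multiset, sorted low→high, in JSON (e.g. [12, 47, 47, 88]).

Site scan:
  HnxV (AGATCC, off=5): starts [2, 8, 17, 28, 65, 76, 86, 135, 165] → cuts [7, 13, 22, 33, 70, 81, 91, 140, 170]
  BxoIV (TTCCT, off=5): starts [23, 44, 60, 93, 104, 116, 130, 145, 178, 190] → cuts [28, 49, 65, 98, 109, 121, 135, 150, 183] (position 195 is a terminus of the linear molecule — no cut)

Pooled cuts: [7, 13, 22, 28, 33, 49, 65, 70, 81, 91, 98, 109, 121, 135, 140, 150, 170, 183]

Fragment lengths:
  [0,7): 7 bp
  [7,13): 6 bp
  [13,22): 9 bp
  [22,28): 6 bp
  [28,33): 5 bp
  [33,49): 16 bp
  [49,65): 16 bp
  [65,70): 5 bp
  [70,81): 11 bp
  [81,91): 10 bp
  [91,98): 7 bp
  [98,109): 11 bp
  [109,121): 12 bp
  [121,135): 14 bp
  [135,140): 5 bp
  [140,150): 10 bp
  [150,170): 20 bp
  [170,183): 13 bp
  [183,195): 12 bp

[5,5,5,6,6,7,7,9,10,10,11,11,12,12,13,14,16,16,20]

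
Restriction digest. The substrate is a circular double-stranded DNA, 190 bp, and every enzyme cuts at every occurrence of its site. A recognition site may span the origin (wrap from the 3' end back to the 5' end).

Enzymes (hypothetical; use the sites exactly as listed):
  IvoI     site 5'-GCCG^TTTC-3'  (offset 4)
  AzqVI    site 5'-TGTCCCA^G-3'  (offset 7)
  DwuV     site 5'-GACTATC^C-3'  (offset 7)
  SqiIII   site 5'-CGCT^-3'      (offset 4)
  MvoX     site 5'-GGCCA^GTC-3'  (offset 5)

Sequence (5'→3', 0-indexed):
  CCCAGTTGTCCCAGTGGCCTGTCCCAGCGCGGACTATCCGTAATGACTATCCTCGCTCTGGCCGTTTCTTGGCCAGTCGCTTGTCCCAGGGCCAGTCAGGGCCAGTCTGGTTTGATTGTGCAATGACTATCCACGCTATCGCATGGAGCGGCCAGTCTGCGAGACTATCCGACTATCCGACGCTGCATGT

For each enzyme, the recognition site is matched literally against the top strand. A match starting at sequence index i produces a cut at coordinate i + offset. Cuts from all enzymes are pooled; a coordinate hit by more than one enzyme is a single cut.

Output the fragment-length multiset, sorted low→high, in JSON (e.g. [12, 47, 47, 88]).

Per-enzyme occurrences:
  IvoI (GCCGTTTC, off=4): starts [60] → cuts [64]
  AzqVI (TGTCCCAG, off=7): starts [6, 19, 81, 187] → cuts [4, 13, 26, 88]
  DwuV (GACTATCC, off=7): starts [31, 44, 124, 162, 170] → cuts [38, 51, 131, 169, 177]
  SqiIII (CGCT, off=4): starts [53, 77, 133, 180] → cuts [57, 81, 137, 184]
  MvoX (GGCCAGTC, off=5): starts [70, 89, 99, 149] → cuts [75, 94, 104, 154]

All cut coordinates (distinct, sorted): [4, 13, 26, 38, 51, 57, 64, 75, 81, 88, 94, 104, 131, 137, 154, 169, 177, 184]

Fragment lengths:
  4→13: 9 bp
  13→26: 13 bp
  26→38: 12 bp
  38→51: 13 bp
  51→57: 6 bp
  57→64: 7 bp
  64→75: 11 bp
  75→81: 6 bp
  81→88: 7 bp
  88→94: 6 bp
  94→104: 10 bp
  104→131: 27 bp
  131→137: 6 bp
  137→154: 17 bp
  154→169: 15 bp
  169→177: 8 bp
  177→184: 7 bp
  184→4 (wrap): 190-184+4 = 10 bp

[6,6,6,6,7,7,7,8,9,10,10,11,12,13,13,15,17,27]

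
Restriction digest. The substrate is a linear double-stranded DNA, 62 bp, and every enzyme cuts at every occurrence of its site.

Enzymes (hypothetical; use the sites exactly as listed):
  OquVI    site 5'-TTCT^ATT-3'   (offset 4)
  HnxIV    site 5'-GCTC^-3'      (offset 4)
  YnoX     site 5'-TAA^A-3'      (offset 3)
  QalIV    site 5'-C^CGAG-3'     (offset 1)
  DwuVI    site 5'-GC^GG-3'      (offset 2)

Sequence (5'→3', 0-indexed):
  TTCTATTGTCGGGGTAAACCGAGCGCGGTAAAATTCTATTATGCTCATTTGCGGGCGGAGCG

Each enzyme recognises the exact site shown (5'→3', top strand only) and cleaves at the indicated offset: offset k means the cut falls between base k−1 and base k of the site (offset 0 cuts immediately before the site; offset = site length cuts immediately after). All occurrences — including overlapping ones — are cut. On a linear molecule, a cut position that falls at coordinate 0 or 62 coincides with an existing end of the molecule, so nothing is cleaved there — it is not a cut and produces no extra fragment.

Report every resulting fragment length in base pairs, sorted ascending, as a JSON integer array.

Per-enzyme occurrences:
  OquVI TTCTATT/4: at [0, 33] ⇒ [4, 37]
  HnxIV GCTC/4: at [42] ⇒ [46]
  YnoX TAAA/3: at [14, 28] ⇒ [17, 31]
  QalIV CCGAG/1: at [18] ⇒ [19]
  DwuVI GCGG/2: at [24, 50, 54] ⇒ [26, 52, 56]

All cut coordinates (distinct, sorted): [4, 17, 19, 26, 31, 37, 46, 52, 56]

Fragments:
  [0,4): 4 bp
  [4,17): 13 bp
  [17,19): 2 bp
  [19,26): 7 bp
  [26,31): 5 bp
  [31,37): 6 bp
  [37,46): 9 bp
  [46,52): 6 bp
  [52,56): 4 bp
  [56,62): 6 bp

[2,4,4,5,6,6,6,7,9,13]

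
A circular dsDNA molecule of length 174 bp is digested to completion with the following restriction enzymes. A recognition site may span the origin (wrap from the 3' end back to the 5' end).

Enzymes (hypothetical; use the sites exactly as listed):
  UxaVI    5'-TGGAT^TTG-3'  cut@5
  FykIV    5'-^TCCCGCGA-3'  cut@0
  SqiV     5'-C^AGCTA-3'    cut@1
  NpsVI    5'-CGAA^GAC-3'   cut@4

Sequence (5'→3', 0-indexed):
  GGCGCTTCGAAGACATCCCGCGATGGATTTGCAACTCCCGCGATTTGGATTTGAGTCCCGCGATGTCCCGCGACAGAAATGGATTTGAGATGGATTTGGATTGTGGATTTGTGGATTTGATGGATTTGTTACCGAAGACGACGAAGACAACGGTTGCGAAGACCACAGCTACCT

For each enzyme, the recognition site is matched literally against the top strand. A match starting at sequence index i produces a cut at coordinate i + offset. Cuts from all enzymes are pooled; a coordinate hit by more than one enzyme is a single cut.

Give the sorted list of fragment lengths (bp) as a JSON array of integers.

Site scan:
  UxaVI TGGATTTG/5: at [23, 45, 79, 90, 103, 111, 120] ⇒ [28, 50, 84, 95, 108, 116, 125]
  FykIV TCCCGCGA/0: at [15, 35, 55, 65] ⇒ [15, 35, 55, 65]
  SqiV CAGCTA/1: at [165] ⇒ [166]
  NpsVI CGAAGAC/4: at [7, 132, 141, 156] ⇒ [11, 136, 145, 160]

All cut coordinates (distinct, sorted): [11, 15, 28, 35, 50, 55, 65, 84, 95, 108, 116, 125, 136, 145, 160, 166]

Fragments:
  11→15: 4 bp
  15→28: 13 bp
  28→35: 7 bp
  35→50: 15 bp
  50→55: 5 bp
  55→65: 10 bp
  65→84: 19 bp
  84→95: 11 bp
  95→108: 13 bp
  108→116: 8 bp
  116→125: 9 bp
  125→136: 11 bp
  136→145: 9 bp
  145→160: 15 bp
  160→166: 6 bp
  166→11 (wrap): 174-166+11 = 19 bp

[4,5,6,7,8,9,9,10,11,11,13,13,15,15,19,19]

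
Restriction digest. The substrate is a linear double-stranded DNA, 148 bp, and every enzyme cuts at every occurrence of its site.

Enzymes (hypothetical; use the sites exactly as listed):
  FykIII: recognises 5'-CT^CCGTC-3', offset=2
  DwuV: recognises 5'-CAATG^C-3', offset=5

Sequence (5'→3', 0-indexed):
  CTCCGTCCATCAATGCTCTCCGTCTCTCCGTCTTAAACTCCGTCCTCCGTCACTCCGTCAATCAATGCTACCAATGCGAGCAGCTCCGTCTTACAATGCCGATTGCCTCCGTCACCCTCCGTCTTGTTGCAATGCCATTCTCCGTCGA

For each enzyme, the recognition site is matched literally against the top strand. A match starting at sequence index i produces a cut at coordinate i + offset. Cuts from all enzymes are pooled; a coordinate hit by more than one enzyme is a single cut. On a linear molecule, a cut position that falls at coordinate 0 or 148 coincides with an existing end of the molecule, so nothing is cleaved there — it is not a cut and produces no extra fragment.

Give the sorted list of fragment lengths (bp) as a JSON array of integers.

Site scan:
  FykIII (CTCCGTC, off=2): starts [0, 17, 25, 37, 44, 52, 83, 106, 116, 139] → cuts [2, 19, 27, 39, 46, 54, 85, 108, 118, 141]
  DwuV (CAATGC, off=5): starts [10, 62, 71, 93, 129] → cuts [15, 67, 76, 98, 134]

All cut coordinates (distinct, sorted): [2, 15, 19, 27, 39, 46, 54, 67, 76, 85, 98, 108, 118, 134, 141]

Fragments:
  [0,2): 2 bp
  [2,15): 13 bp
  [15,19): 4 bp
  [19,27): 8 bp
  [27,39): 12 bp
  [39,46): 7 bp
  [46,54): 8 bp
  [54,67): 13 bp
  [67,76): 9 bp
  [76,85): 9 bp
  [85,98): 13 bp
  [98,108): 10 bp
  [108,118): 10 bp
  [118,134): 16 bp
  [134,141): 7 bp
  [141,148): 7 bp

[2,4,7,7,7,8,8,9,9,10,10,12,13,13,13,16]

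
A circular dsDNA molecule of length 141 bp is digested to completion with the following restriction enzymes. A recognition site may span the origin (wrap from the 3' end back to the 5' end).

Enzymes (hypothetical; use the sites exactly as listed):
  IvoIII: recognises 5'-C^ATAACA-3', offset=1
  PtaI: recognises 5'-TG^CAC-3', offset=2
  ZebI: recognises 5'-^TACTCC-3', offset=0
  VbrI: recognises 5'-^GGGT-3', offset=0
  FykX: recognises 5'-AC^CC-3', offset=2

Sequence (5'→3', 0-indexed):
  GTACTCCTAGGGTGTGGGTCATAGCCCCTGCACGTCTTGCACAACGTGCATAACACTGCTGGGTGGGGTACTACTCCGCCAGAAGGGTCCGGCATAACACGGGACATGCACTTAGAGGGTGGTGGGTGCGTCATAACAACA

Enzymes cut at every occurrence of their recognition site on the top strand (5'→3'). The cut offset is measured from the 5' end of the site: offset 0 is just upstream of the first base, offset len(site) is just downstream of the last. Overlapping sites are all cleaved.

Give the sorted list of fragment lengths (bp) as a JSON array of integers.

Site scan:
  IvoIII CATAACA/1: at [48, 92, 131] ⇒ [49, 93, 132]
  PtaI TGCAC/2: at [28, 37, 106] ⇒ [30, 39, 108]
  ZebI TACTCC/0: at [1, 71] ⇒ [1, 71]
  VbrI GGGT/0: at [9, 15, 60, 65, 84, 116, 123] ⇒ [9, 15, 60, 65, 84, 116, 123]
  FykX (ACCC, off=2): no sites

Pooled cuts: [1, 9, 15, 30, 39, 49, 60, 65, 71, 84, 93, 108, 116, 123, 132]

Fragment lengths:
  1→9: 8 bp
  9→15: 6 bp
  15→30: 15 bp
  30→39: 9 bp
  39→49: 10 bp
  49→60: 11 bp
  60→65: 5 bp
  65→71: 6 bp
  71→84: 13 bp
  84→93: 9 bp
  93→108: 15 bp
  108→116: 8 bp
  116→123: 7 bp
  123→132: 9 bp
  132→1 (wrap): 141-132+1 = 10 bp

[5,6,6,7,8,8,9,9,9,10,10,11,13,15,15]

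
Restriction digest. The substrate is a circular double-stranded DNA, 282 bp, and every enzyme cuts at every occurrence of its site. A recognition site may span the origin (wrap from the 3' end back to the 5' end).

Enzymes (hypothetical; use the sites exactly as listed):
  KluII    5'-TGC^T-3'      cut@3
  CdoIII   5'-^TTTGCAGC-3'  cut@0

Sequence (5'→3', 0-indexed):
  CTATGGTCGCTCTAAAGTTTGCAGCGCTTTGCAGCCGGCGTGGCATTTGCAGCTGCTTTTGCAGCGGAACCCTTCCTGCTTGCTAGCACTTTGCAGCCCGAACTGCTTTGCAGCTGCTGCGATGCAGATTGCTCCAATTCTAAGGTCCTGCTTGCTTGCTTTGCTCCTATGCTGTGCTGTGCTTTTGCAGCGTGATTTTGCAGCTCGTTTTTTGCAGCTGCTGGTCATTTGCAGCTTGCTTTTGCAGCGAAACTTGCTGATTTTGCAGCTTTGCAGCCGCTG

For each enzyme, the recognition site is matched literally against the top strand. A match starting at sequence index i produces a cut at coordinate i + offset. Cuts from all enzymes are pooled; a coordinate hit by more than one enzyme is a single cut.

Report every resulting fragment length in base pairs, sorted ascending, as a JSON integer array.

[1,1,1,4,4,4,4,5,5,5,6,6,8,8,10,11,11,11,12,13,14,14,15,16,17,17,18,19,22]

Per-enzyme occurrences:
  KluII (TGCT, off=3): starts [53, 76, 80, 103, 114, 129, 148, 152, 156, 161, 169, 174, 179, 218, 236, 254, 280] → cuts [1, 56, 79, 83, 106, 117, 132, 151, 155, 159, 164, 172, 177, 182, 221, 239, 257]
  CdoIII (TTTGCAGC, off=0): starts [17, 27, 45, 57, 89, 106, 183, 196, 210, 227, 240, 261, 269] → cuts [17, 27, 45, 57, 89, 106, 183, 196, 210, 227, 240, 261, 269]

Pooled cuts: [1, 17, 27, 45, 56, 57, 79, 83, 89, 106, 117, 132, 151, 155, 159, 164, 172, 177, 182, 183, 196, 210, 221, 227, 239, 240, 257, 261, 269]

Fragments:
  1→17: 16 bp
  17→27: 10 bp
  27→45: 18 bp
  45→56: 11 bp
  56→57: 1 bp
  57→79: 22 bp
  79→83: 4 bp
  83→89: 6 bp
  89→106: 17 bp
  106→117: 11 bp
  117→132: 15 bp
  132→151: 19 bp
  151→155: 4 bp
  155→159: 4 bp
  159→164: 5 bp
  164→172: 8 bp
  172→177: 5 bp
  177→182: 5 bp
  182→183: 1 bp
  183→196: 13 bp
  196→210: 14 bp
  210→221: 11 bp
  221→227: 6 bp
  227→239: 12 bp
  239→240: 1 bp
  240→257: 17 bp
  257→261: 4 bp
  261→269: 8 bp
  269→1 (wrap): 282-269+1 = 14 bp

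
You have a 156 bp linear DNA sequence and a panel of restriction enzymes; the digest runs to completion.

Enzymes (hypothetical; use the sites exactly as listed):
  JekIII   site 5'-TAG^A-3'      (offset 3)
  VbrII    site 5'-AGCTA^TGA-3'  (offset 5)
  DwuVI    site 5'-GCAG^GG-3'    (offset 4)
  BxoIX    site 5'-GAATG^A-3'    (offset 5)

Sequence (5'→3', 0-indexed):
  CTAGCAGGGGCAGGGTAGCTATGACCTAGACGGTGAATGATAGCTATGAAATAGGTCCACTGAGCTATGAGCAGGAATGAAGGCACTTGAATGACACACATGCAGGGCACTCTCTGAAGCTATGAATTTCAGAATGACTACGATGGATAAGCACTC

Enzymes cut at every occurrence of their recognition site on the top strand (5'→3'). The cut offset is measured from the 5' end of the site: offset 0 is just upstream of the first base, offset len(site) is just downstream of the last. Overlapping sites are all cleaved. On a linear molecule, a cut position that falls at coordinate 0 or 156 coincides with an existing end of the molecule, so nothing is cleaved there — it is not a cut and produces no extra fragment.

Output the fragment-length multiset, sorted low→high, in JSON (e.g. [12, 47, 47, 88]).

[6,7,7,8,8,10,12,12,14,14,17,20,21]

Per-enzyme occurrences:
  JekIII (TAGA, off=3): starts [26] → cuts [29]
  VbrII (AGCTATGA, off=5): starts [16, 41, 62, 117] → cuts [21, 46, 67, 122]
  DwuVI (GCAGGG, off=4): starts [3, 9, 101] → cuts [7, 13, 105]
  BxoIX (GAATGA, off=5): starts [34, 74, 88, 131] → cuts [39, 79, 93, 136]

Pooled cuts: [7, 13, 21, 29, 39, 46, 67, 79, 93, 105, 122, 136]

Fragments:
  [0,7): 7 bp
  [7,13): 6 bp
  [13,21): 8 bp
  [21,29): 8 bp
  [29,39): 10 bp
  [39,46): 7 bp
  [46,67): 21 bp
  [67,79): 12 bp
  [79,93): 14 bp
  [93,105): 12 bp
  [105,122): 17 bp
  [122,136): 14 bp
  [136,156): 20 bp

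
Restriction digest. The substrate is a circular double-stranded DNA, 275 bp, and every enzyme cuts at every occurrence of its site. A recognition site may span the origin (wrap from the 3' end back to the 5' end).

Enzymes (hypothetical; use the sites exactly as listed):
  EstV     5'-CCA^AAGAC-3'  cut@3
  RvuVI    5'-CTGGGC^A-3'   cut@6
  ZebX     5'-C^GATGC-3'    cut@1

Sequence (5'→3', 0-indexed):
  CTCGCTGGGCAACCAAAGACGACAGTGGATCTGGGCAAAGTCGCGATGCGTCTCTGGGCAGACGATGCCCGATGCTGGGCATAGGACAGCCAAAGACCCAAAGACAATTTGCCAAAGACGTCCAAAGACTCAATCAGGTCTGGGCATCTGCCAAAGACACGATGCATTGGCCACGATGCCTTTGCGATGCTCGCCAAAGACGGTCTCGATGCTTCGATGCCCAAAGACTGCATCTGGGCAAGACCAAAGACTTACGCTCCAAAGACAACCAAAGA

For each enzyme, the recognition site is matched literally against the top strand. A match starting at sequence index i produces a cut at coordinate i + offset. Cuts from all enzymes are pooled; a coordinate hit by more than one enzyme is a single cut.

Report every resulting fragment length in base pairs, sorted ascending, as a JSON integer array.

Scan for sites:
  EstV (CCAAAGAC, off=3): starts [12, 89, 97, 111, 121, 150, 193, 220, 243, 258, 268] → cuts [15, 92, 100, 114, 124, 153, 196, 223, 246, 261, 271]
  RvuVI (CTGGGCA, off=6): starts [4, 30, 53, 74, 139, 233] → cuts [10, 36, 59, 80, 145, 239]
  ZebX (CGATGC, off=1): starts [43, 62, 69, 159, 173, 184, 206, 214] → cuts [44, 63, 70, 160, 174, 185, 207, 215]

All cut coordinates (distinct, sorted): [10, 15, 36, 44, 59, 63, 70, 80, 92, 100, 114, 124, 145, 153, 160, 174, 185, 196, 207, 215, 223, 239, 246, 261, 271]

Fragments:
  10→15: 5 bp
  15→36: 21 bp
  36→44: 8 bp
  44→59: 15 bp
  59→63: 4 bp
  63→70: 7 bp
  70→80: 10 bp
  80→92: 12 bp
  92→100: 8 bp
  100→114: 14 bp
  114→124: 10 bp
  124→145: 21 bp
  145→153: 8 bp
  153→160: 7 bp
  160→174: 14 bp
  174→185: 11 bp
  185→196: 11 bp
  196→207: 11 bp
  207→215: 8 bp
  215→223: 8 bp
  223→239: 16 bp
  239→246: 7 bp
  246→261: 15 bp
  261→271: 10 bp
  271→10 (wrap): 275-271+10 = 14 bp

[4,5,7,7,7,8,8,8,8,8,10,10,10,11,11,11,12,14,14,14,15,15,16,21,21]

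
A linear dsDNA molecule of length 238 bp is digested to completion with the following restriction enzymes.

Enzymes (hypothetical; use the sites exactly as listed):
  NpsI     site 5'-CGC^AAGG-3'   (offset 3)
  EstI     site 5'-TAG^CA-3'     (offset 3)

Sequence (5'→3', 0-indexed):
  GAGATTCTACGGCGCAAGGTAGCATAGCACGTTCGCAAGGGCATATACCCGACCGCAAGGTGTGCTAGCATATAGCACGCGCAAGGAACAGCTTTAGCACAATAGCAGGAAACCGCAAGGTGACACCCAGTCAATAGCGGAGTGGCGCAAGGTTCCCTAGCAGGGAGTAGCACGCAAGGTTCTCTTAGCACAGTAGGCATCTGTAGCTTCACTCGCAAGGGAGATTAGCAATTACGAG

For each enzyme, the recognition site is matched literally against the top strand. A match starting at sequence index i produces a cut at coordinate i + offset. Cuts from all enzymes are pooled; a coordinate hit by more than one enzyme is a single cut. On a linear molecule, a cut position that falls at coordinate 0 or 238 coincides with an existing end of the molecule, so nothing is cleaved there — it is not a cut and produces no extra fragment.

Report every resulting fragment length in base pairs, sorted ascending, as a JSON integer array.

[5,5,7,7,7,8,9,10,10,11,12,12,12,13,15,15,20,28,32]

Site scan:
  NpsI (CGCAAGG, off=3): starts [12, 33, 53, 79, 113, 145, 172, 213] → cuts [15, 36, 56, 82, 116, 148, 175, 216]
  EstI (TAGCA, off=3): starts [19, 24, 65, 72, 94, 102, 157, 167, 185, 225] → cuts [22, 27, 68, 75, 97, 105, 160, 170, 188, 228]

All cut coordinates (distinct, sorted): [15, 22, 27, 36, 56, 68, 75, 82, 97, 105, 116, 148, 160, 170, 175, 188, 216, 228]

Fragment lengths:
  [0,15): 15 bp
  [15,22): 7 bp
  [22,27): 5 bp
  [27,36): 9 bp
  [36,56): 20 bp
  [56,68): 12 bp
  [68,75): 7 bp
  [75,82): 7 bp
  [82,97): 15 bp
  [97,105): 8 bp
  [105,116): 11 bp
  [116,148): 32 bp
  [148,160): 12 bp
  [160,170): 10 bp
  [170,175): 5 bp
  [175,188): 13 bp
  [188,216): 28 bp
  [216,228): 12 bp
  [228,238): 10 bp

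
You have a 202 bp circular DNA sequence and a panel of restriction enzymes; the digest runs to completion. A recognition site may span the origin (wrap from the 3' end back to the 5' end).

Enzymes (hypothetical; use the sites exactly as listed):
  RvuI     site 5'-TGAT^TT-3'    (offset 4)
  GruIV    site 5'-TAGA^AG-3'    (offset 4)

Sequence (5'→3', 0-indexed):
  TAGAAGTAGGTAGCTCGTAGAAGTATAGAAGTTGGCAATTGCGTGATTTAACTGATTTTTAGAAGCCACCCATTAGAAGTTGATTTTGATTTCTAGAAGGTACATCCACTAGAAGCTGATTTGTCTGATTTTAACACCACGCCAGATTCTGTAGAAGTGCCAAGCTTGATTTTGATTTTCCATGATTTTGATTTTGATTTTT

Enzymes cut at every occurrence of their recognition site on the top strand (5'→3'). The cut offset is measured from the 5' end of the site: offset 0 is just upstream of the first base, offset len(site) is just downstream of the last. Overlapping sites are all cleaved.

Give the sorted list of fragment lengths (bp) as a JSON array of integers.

Per-enzyme occurrences:
  RvuI (TGATTT, off=4): starts [43, 52, 80, 86, 116, 125, 166, 172, 182, 188, 194] → cuts [47, 56, 84, 90, 120, 129, 170, 176, 186, 192, 198]
  GruIV (TAGAAG, off=4): starts [0, 17, 25, 59, 73, 93, 109, 151] → cuts [4, 21, 29, 63, 77, 97, 113, 155]

Pooled cuts: [4, 21, 29, 47, 56, 63, 77, 84, 90, 97, 113, 120, 129, 155, 170, 176, 186, 192, 198]

Fragment lengths:
  4→21: 17 bp
  21→29: 8 bp
  29→47: 18 bp
  47→56: 9 bp
  56→63: 7 bp
  63→77: 14 bp
  77→84: 7 bp
  84→90: 6 bp
  90→97: 7 bp
  97→113: 16 bp
  113→120: 7 bp
  120→129: 9 bp
  129→155: 26 bp
  155→170: 15 bp
  170→176: 6 bp
  176→186: 10 bp
  186→192: 6 bp
  192→198: 6 bp
  198→4 (wrap): 202-198+4 = 8 bp

[6,6,6,6,7,7,7,7,8,8,9,9,10,14,15,16,17,18,26]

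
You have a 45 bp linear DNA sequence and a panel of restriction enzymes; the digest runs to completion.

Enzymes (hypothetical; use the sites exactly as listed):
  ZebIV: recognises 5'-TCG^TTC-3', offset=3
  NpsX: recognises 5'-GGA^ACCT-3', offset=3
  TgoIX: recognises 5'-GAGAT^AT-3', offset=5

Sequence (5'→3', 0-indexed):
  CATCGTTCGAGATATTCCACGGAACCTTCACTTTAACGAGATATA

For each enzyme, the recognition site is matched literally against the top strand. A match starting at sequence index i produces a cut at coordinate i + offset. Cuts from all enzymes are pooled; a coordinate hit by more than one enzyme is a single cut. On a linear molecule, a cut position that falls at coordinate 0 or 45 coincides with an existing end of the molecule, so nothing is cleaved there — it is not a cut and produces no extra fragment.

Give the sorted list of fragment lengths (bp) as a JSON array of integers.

[3,5,8,10,19]

Per-enzyme occurrences:
  ZebIV TCGTTC/3: at [2] ⇒ [5]
  NpsX GGAACCT/3: at [20] ⇒ [23]
  TgoIX GAGATAT/5: at [8, 37] ⇒ [13, 42]

Pooled cuts: [5, 13, 23, 42]

Fragment lengths:
  [0,5): 5 bp
  [5,13): 8 bp
  [13,23): 10 bp
  [23,42): 19 bp
  [42,45): 3 bp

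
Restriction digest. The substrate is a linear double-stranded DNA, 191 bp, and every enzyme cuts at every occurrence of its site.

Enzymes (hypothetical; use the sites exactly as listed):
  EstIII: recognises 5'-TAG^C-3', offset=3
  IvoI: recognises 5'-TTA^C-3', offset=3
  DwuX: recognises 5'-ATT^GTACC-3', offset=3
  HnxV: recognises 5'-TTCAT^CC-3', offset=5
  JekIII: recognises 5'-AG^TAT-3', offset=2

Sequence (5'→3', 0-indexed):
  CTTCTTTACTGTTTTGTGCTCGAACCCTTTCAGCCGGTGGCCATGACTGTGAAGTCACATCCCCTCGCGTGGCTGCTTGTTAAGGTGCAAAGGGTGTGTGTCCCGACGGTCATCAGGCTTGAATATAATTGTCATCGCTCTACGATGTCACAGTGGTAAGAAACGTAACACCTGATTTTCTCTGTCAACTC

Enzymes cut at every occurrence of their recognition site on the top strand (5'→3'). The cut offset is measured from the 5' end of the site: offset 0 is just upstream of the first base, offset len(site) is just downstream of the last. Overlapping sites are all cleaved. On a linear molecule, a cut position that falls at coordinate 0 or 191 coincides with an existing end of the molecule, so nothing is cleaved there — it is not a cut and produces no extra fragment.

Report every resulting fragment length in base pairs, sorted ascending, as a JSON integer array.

[8,183]

Per-enzyme occurrences:
  EstIII (TAGC, off=3): no sites
  IvoI TTAC/3: at [5] ⇒ [8]
  DwuX (ATTGTACC, off=3): no sites
  HnxV (TTCATCC, off=5): no sites
  JekIII (AGTAT, off=2): no sites

All cut coordinates (distinct, sorted): [8]

Fragments:
  [0,8): 8 bp
  [8,191): 183 bp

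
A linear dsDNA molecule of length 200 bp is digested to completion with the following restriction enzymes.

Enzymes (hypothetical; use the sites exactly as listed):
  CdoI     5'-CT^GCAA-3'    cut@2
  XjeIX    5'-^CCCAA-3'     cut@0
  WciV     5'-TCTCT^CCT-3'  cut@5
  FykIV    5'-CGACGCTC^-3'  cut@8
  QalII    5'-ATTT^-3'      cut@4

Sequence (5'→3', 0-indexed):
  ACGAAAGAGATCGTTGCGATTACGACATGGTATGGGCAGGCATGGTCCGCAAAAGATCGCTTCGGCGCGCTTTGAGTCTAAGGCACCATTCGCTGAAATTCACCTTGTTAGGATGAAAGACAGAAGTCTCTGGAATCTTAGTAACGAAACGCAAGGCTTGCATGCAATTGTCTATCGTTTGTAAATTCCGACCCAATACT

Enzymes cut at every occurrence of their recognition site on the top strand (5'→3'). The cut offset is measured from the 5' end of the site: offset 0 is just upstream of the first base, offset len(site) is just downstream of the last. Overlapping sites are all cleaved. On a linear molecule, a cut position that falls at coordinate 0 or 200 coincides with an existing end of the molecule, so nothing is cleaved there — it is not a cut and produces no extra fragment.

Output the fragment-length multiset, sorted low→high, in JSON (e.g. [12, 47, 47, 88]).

[9,191]

Site scan:
  CdoI (CTGCAA, off=2): no sites
  XjeIX (CCCAA, off=0): starts [191] → cuts [191]
  WciV (TCTCTCCT, off=5): no sites
  FykIV (CGACGCTC, off=8): no sites
  QalII (ATTT, off=4): no sites

All cut coordinates (distinct, sorted): [191]

Fragments:
  [0,191): 191 bp
  [191,200): 9 bp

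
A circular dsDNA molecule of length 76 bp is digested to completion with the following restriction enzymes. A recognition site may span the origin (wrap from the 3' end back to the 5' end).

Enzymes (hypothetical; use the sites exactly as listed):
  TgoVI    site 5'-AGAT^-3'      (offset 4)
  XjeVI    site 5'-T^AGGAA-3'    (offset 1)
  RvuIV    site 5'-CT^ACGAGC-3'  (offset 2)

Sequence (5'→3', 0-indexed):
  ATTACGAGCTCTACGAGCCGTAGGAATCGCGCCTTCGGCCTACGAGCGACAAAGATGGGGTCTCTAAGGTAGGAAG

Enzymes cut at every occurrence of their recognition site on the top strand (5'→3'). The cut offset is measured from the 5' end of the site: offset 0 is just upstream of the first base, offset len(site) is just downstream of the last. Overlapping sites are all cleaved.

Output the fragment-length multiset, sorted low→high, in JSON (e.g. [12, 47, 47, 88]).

Site scan:
  TgoVI AGAT/4: at [52, 74] ⇒ [2, 56]
  XjeVI TAGGAA/1: at [20, 69] ⇒ [21, 70]
  RvuIV CTACGAGC/2: at [10, 39] ⇒ [12, 41]

Pooled cuts: [2, 12, 21, 41, 56, 70]

Fragments:
  2→12: 10 bp
  12→21: 9 bp
  21→41: 20 bp
  41→56: 15 bp
  56→70: 14 bp
  70→2 (wrap): 76-70+2 = 8 bp

[8,9,10,14,15,20]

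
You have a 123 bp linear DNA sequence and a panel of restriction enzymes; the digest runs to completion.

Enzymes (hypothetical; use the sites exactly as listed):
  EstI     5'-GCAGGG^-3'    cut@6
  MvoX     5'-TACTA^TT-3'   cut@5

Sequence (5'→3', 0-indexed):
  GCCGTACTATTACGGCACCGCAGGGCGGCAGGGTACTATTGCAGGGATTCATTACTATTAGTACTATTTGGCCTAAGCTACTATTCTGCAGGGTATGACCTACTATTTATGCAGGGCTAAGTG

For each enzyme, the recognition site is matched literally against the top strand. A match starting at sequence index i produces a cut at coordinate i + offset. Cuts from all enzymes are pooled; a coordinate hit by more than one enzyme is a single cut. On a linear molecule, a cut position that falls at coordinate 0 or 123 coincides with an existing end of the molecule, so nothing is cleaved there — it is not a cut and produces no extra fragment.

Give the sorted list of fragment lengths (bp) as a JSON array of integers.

[5,7,8,8,9,9,10,11,11,12,16,17]

Per-enzyme occurrences:
  EstI GCAGGG/6: at [19, 27, 40, 87, 110] ⇒ [25, 33, 46, 93, 116]
  MvoX TACTATT/5: at [4, 33, 52, 61, 78, 100] ⇒ [9, 38, 57, 66, 83, 105]

All cut coordinates (distinct, sorted): [9, 25, 33, 38, 46, 57, 66, 83, 93, 105, 116]

Fragments:
  [0,9): 9 bp
  [9,25): 16 bp
  [25,33): 8 bp
  [33,38): 5 bp
  [38,46): 8 bp
  [46,57): 11 bp
  [57,66): 9 bp
  [66,83): 17 bp
  [83,93): 10 bp
  [93,105): 12 bp
  [105,116): 11 bp
  [116,123): 7 bp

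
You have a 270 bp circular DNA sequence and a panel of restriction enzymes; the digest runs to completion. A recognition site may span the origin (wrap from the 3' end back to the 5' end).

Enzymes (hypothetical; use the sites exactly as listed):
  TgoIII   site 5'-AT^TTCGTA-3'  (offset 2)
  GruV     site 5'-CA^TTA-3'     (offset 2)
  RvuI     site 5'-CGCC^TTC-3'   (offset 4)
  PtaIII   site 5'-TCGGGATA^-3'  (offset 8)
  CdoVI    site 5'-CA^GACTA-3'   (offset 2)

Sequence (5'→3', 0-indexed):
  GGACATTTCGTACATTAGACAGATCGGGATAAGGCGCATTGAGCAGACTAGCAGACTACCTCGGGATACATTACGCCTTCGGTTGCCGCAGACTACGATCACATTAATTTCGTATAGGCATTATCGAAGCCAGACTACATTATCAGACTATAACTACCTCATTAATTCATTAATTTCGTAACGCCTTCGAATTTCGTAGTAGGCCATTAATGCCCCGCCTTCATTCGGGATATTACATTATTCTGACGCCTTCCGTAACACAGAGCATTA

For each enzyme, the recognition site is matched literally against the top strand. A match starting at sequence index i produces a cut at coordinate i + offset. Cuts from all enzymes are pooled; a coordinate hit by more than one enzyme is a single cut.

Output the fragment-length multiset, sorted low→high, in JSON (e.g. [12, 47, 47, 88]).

Site scan:
  TgoIII ATTTCGTA/2: at [4, 106, 172, 190] ⇒ [6, 108, 174, 192]
  GruV CATTA/2: at [12, 68, 101, 118, 137, 159, 167, 204, 235, 265] ⇒ [14, 70, 103, 120, 139, 161, 169, 206, 237, 267]
  RvuI CGCCTTC/4: at [73, 181, 215, 246] ⇒ [77, 185, 219, 250]
  PtaIII TCGGGATA/8: at [23, 60, 224] ⇒ [31, 68, 232]
  CdoVI CAGACTA/2: at [43, 51, 88, 130, 143] ⇒ [45, 53, 90, 132, 145]

All cut coordinates (distinct, sorted): [6, 14, 31, 45, 53, 68, 70, 77, 90, 103, 108, 120, 132, 139, 145, 161, 169, 174, 185, 192, 206, 219, 232, 237, 250, 267]

Fragments:
  6→14: 8 bp
  14→31: 17 bp
  31→45: 14 bp
  45→53: 8 bp
  53→68: 15 bp
  68→70: 2 bp
  70→77: 7 bp
  77→90: 13 bp
  90→103: 13 bp
  103→108: 5 bp
  108→120: 12 bp
  120→132: 12 bp
  132→139: 7 bp
  139→145: 6 bp
  145→161: 16 bp
  161→169: 8 bp
  169→174: 5 bp
  174→185: 11 bp
  185→192: 7 bp
  192→206: 14 bp
  206→219: 13 bp
  219→232: 13 bp
  232→237: 5 bp
  237→250: 13 bp
  250→267: 17 bp
  267→6 (wrap): 270-267+6 = 9 bp

[2,5,5,5,6,7,7,7,8,8,8,9,11,12,12,13,13,13,13,13,14,14,15,16,17,17]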